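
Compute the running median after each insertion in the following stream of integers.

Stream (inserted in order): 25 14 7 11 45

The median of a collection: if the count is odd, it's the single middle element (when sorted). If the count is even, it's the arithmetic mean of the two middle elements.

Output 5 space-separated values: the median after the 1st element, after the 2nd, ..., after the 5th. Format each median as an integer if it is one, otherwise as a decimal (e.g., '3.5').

Answer: 25 19.5 14 12.5 14

Derivation:
Step 1: insert 25 -> lo=[25] (size 1, max 25) hi=[] (size 0) -> median=25
Step 2: insert 14 -> lo=[14] (size 1, max 14) hi=[25] (size 1, min 25) -> median=19.5
Step 3: insert 7 -> lo=[7, 14] (size 2, max 14) hi=[25] (size 1, min 25) -> median=14
Step 4: insert 11 -> lo=[7, 11] (size 2, max 11) hi=[14, 25] (size 2, min 14) -> median=12.5
Step 5: insert 45 -> lo=[7, 11, 14] (size 3, max 14) hi=[25, 45] (size 2, min 25) -> median=14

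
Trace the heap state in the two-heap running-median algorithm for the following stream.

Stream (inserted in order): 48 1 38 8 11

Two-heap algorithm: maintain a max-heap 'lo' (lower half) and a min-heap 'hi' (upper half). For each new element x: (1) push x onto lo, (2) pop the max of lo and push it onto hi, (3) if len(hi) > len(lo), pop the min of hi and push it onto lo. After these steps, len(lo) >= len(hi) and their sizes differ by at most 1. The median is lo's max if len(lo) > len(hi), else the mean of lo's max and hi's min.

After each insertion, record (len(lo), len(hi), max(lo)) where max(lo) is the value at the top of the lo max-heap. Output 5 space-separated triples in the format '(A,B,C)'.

Step 1: insert 48 -> lo=[48] hi=[] -> (len(lo)=1, len(hi)=0, max(lo)=48)
Step 2: insert 1 -> lo=[1] hi=[48] -> (len(lo)=1, len(hi)=1, max(lo)=1)
Step 3: insert 38 -> lo=[1, 38] hi=[48] -> (len(lo)=2, len(hi)=1, max(lo)=38)
Step 4: insert 8 -> lo=[1, 8] hi=[38, 48] -> (len(lo)=2, len(hi)=2, max(lo)=8)
Step 5: insert 11 -> lo=[1, 8, 11] hi=[38, 48] -> (len(lo)=3, len(hi)=2, max(lo)=11)

Answer: (1,0,48) (1,1,1) (2,1,38) (2,2,8) (3,2,11)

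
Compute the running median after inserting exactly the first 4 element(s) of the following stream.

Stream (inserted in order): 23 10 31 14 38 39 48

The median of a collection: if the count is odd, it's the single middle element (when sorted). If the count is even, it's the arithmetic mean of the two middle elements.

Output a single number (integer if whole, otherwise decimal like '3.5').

Answer: 18.5

Derivation:
Step 1: insert 23 -> lo=[23] (size 1, max 23) hi=[] (size 0) -> median=23
Step 2: insert 10 -> lo=[10] (size 1, max 10) hi=[23] (size 1, min 23) -> median=16.5
Step 3: insert 31 -> lo=[10, 23] (size 2, max 23) hi=[31] (size 1, min 31) -> median=23
Step 4: insert 14 -> lo=[10, 14] (size 2, max 14) hi=[23, 31] (size 2, min 23) -> median=18.5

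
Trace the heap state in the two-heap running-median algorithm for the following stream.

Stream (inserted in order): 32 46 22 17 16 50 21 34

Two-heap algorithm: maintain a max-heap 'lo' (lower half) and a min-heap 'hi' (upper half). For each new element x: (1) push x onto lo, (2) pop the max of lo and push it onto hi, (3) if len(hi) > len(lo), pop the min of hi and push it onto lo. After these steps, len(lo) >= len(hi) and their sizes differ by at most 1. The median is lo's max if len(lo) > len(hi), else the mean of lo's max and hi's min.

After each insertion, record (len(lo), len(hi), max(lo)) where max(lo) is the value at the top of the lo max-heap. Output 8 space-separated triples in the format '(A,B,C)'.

Step 1: insert 32 -> lo=[32] hi=[] -> (len(lo)=1, len(hi)=0, max(lo)=32)
Step 2: insert 46 -> lo=[32] hi=[46] -> (len(lo)=1, len(hi)=1, max(lo)=32)
Step 3: insert 22 -> lo=[22, 32] hi=[46] -> (len(lo)=2, len(hi)=1, max(lo)=32)
Step 4: insert 17 -> lo=[17, 22] hi=[32, 46] -> (len(lo)=2, len(hi)=2, max(lo)=22)
Step 5: insert 16 -> lo=[16, 17, 22] hi=[32, 46] -> (len(lo)=3, len(hi)=2, max(lo)=22)
Step 6: insert 50 -> lo=[16, 17, 22] hi=[32, 46, 50] -> (len(lo)=3, len(hi)=3, max(lo)=22)
Step 7: insert 21 -> lo=[16, 17, 21, 22] hi=[32, 46, 50] -> (len(lo)=4, len(hi)=3, max(lo)=22)
Step 8: insert 34 -> lo=[16, 17, 21, 22] hi=[32, 34, 46, 50] -> (len(lo)=4, len(hi)=4, max(lo)=22)

Answer: (1,0,32) (1,1,32) (2,1,32) (2,2,22) (3,2,22) (3,3,22) (4,3,22) (4,4,22)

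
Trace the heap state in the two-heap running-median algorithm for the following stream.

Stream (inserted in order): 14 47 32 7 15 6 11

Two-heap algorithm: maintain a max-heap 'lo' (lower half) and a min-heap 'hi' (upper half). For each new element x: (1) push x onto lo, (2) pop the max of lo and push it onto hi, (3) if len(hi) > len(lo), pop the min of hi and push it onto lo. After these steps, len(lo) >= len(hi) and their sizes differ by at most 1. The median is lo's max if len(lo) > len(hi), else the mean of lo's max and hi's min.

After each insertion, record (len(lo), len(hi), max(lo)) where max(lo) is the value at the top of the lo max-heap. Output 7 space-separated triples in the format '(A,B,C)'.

Answer: (1,0,14) (1,1,14) (2,1,32) (2,2,14) (3,2,15) (3,3,14) (4,3,14)

Derivation:
Step 1: insert 14 -> lo=[14] hi=[] -> (len(lo)=1, len(hi)=0, max(lo)=14)
Step 2: insert 47 -> lo=[14] hi=[47] -> (len(lo)=1, len(hi)=1, max(lo)=14)
Step 3: insert 32 -> lo=[14, 32] hi=[47] -> (len(lo)=2, len(hi)=1, max(lo)=32)
Step 4: insert 7 -> lo=[7, 14] hi=[32, 47] -> (len(lo)=2, len(hi)=2, max(lo)=14)
Step 5: insert 15 -> lo=[7, 14, 15] hi=[32, 47] -> (len(lo)=3, len(hi)=2, max(lo)=15)
Step 6: insert 6 -> lo=[6, 7, 14] hi=[15, 32, 47] -> (len(lo)=3, len(hi)=3, max(lo)=14)
Step 7: insert 11 -> lo=[6, 7, 11, 14] hi=[15, 32, 47] -> (len(lo)=4, len(hi)=3, max(lo)=14)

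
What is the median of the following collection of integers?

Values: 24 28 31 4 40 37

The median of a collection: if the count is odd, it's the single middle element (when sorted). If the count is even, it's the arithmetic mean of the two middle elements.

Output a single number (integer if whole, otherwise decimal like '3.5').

Step 1: insert 24 -> lo=[24] (size 1, max 24) hi=[] (size 0) -> median=24
Step 2: insert 28 -> lo=[24] (size 1, max 24) hi=[28] (size 1, min 28) -> median=26
Step 3: insert 31 -> lo=[24, 28] (size 2, max 28) hi=[31] (size 1, min 31) -> median=28
Step 4: insert 4 -> lo=[4, 24] (size 2, max 24) hi=[28, 31] (size 2, min 28) -> median=26
Step 5: insert 40 -> lo=[4, 24, 28] (size 3, max 28) hi=[31, 40] (size 2, min 31) -> median=28
Step 6: insert 37 -> lo=[4, 24, 28] (size 3, max 28) hi=[31, 37, 40] (size 3, min 31) -> median=29.5

Answer: 29.5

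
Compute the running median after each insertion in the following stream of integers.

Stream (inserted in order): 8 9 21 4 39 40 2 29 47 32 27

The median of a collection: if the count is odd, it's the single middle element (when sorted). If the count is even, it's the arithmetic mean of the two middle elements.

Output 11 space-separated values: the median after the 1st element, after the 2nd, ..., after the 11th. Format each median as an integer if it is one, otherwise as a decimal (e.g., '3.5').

Step 1: insert 8 -> lo=[8] (size 1, max 8) hi=[] (size 0) -> median=8
Step 2: insert 9 -> lo=[8] (size 1, max 8) hi=[9] (size 1, min 9) -> median=8.5
Step 3: insert 21 -> lo=[8, 9] (size 2, max 9) hi=[21] (size 1, min 21) -> median=9
Step 4: insert 4 -> lo=[4, 8] (size 2, max 8) hi=[9, 21] (size 2, min 9) -> median=8.5
Step 5: insert 39 -> lo=[4, 8, 9] (size 3, max 9) hi=[21, 39] (size 2, min 21) -> median=9
Step 6: insert 40 -> lo=[4, 8, 9] (size 3, max 9) hi=[21, 39, 40] (size 3, min 21) -> median=15
Step 7: insert 2 -> lo=[2, 4, 8, 9] (size 4, max 9) hi=[21, 39, 40] (size 3, min 21) -> median=9
Step 8: insert 29 -> lo=[2, 4, 8, 9] (size 4, max 9) hi=[21, 29, 39, 40] (size 4, min 21) -> median=15
Step 9: insert 47 -> lo=[2, 4, 8, 9, 21] (size 5, max 21) hi=[29, 39, 40, 47] (size 4, min 29) -> median=21
Step 10: insert 32 -> lo=[2, 4, 8, 9, 21] (size 5, max 21) hi=[29, 32, 39, 40, 47] (size 5, min 29) -> median=25
Step 11: insert 27 -> lo=[2, 4, 8, 9, 21, 27] (size 6, max 27) hi=[29, 32, 39, 40, 47] (size 5, min 29) -> median=27

Answer: 8 8.5 9 8.5 9 15 9 15 21 25 27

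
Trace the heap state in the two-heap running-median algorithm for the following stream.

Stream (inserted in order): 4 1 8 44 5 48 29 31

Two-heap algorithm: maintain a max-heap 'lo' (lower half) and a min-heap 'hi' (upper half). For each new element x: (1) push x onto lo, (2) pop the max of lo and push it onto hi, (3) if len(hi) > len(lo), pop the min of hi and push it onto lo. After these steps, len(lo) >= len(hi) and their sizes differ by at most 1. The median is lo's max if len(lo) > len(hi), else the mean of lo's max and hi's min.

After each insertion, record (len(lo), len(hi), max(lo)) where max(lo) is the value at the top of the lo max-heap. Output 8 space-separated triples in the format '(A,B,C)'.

Step 1: insert 4 -> lo=[4] hi=[] -> (len(lo)=1, len(hi)=0, max(lo)=4)
Step 2: insert 1 -> lo=[1] hi=[4] -> (len(lo)=1, len(hi)=1, max(lo)=1)
Step 3: insert 8 -> lo=[1, 4] hi=[8] -> (len(lo)=2, len(hi)=1, max(lo)=4)
Step 4: insert 44 -> lo=[1, 4] hi=[8, 44] -> (len(lo)=2, len(hi)=2, max(lo)=4)
Step 5: insert 5 -> lo=[1, 4, 5] hi=[8, 44] -> (len(lo)=3, len(hi)=2, max(lo)=5)
Step 6: insert 48 -> lo=[1, 4, 5] hi=[8, 44, 48] -> (len(lo)=3, len(hi)=3, max(lo)=5)
Step 7: insert 29 -> lo=[1, 4, 5, 8] hi=[29, 44, 48] -> (len(lo)=4, len(hi)=3, max(lo)=8)
Step 8: insert 31 -> lo=[1, 4, 5, 8] hi=[29, 31, 44, 48] -> (len(lo)=4, len(hi)=4, max(lo)=8)

Answer: (1,0,4) (1,1,1) (2,1,4) (2,2,4) (3,2,5) (3,3,5) (4,3,8) (4,4,8)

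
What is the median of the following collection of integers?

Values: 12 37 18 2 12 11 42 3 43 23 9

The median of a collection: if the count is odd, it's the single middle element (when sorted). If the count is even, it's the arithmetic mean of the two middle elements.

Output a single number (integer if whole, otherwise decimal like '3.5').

Step 1: insert 12 -> lo=[12] (size 1, max 12) hi=[] (size 0) -> median=12
Step 2: insert 37 -> lo=[12] (size 1, max 12) hi=[37] (size 1, min 37) -> median=24.5
Step 3: insert 18 -> lo=[12, 18] (size 2, max 18) hi=[37] (size 1, min 37) -> median=18
Step 4: insert 2 -> lo=[2, 12] (size 2, max 12) hi=[18, 37] (size 2, min 18) -> median=15
Step 5: insert 12 -> lo=[2, 12, 12] (size 3, max 12) hi=[18, 37] (size 2, min 18) -> median=12
Step 6: insert 11 -> lo=[2, 11, 12] (size 3, max 12) hi=[12, 18, 37] (size 3, min 12) -> median=12
Step 7: insert 42 -> lo=[2, 11, 12, 12] (size 4, max 12) hi=[18, 37, 42] (size 3, min 18) -> median=12
Step 8: insert 3 -> lo=[2, 3, 11, 12] (size 4, max 12) hi=[12, 18, 37, 42] (size 4, min 12) -> median=12
Step 9: insert 43 -> lo=[2, 3, 11, 12, 12] (size 5, max 12) hi=[18, 37, 42, 43] (size 4, min 18) -> median=12
Step 10: insert 23 -> lo=[2, 3, 11, 12, 12] (size 5, max 12) hi=[18, 23, 37, 42, 43] (size 5, min 18) -> median=15
Step 11: insert 9 -> lo=[2, 3, 9, 11, 12, 12] (size 6, max 12) hi=[18, 23, 37, 42, 43] (size 5, min 18) -> median=12

Answer: 12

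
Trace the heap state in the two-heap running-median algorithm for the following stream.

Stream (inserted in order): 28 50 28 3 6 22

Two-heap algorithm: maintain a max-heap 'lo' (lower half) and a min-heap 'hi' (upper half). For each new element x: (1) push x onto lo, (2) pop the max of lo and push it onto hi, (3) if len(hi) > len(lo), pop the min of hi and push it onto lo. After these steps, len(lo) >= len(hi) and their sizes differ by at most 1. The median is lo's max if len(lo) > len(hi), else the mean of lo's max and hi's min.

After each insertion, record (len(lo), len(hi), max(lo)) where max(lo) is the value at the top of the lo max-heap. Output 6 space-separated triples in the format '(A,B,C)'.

Step 1: insert 28 -> lo=[28] hi=[] -> (len(lo)=1, len(hi)=0, max(lo)=28)
Step 2: insert 50 -> lo=[28] hi=[50] -> (len(lo)=1, len(hi)=1, max(lo)=28)
Step 3: insert 28 -> lo=[28, 28] hi=[50] -> (len(lo)=2, len(hi)=1, max(lo)=28)
Step 4: insert 3 -> lo=[3, 28] hi=[28, 50] -> (len(lo)=2, len(hi)=2, max(lo)=28)
Step 5: insert 6 -> lo=[3, 6, 28] hi=[28, 50] -> (len(lo)=3, len(hi)=2, max(lo)=28)
Step 6: insert 22 -> lo=[3, 6, 22] hi=[28, 28, 50] -> (len(lo)=3, len(hi)=3, max(lo)=22)

Answer: (1,0,28) (1,1,28) (2,1,28) (2,2,28) (3,2,28) (3,3,22)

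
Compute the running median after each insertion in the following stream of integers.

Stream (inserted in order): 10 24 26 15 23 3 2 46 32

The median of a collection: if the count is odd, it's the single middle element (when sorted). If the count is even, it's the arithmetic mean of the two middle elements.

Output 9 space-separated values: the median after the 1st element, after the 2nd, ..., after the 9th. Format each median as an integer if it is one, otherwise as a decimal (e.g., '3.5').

Step 1: insert 10 -> lo=[10] (size 1, max 10) hi=[] (size 0) -> median=10
Step 2: insert 24 -> lo=[10] (size 1, max 10) hi=[24] (size 1, min 24) -> median=17
Step 3: insert 26 -> lo=[10, 24] (size 2, max 24) hi=[26] (size 1, min 26) -> median=24
Step 4: insert 15 -> lo=[10, 15] (size 2, max 15) hi=[24, 26] (size 2, min 24) -> median=19.5
Step 5: insert 23 -> lo=[10, 15, 23] (size 3, max 23) hi=[24, 26] (size 2, min 24) -> median=23
Step 6: insert 3 -> lo=[3, 10, 15] (size 3, max 15) hi=[23, 24, 26] (size 3, min 23) -> median=19
Step 7: insert 2 -> lo=[2, 3, 10, 15] (size 4, max 15) hi=[23, 24, 26] (size 3, min 23) -> median=15
Step 8: insert 46 -> lo=[2, 3, 10, 15] (size 4, max 15) hi=[23, 24, 26, 46] (size 4, min 23) -> median=19
Step 9: insert 32 -> lo=[2, 3, 10, 15, 23] (size 5, max 23) hi=[24, 26, 32, 46] (size 4, min 24) -> median=23

Answer: 10 17 24 19.5 23 19 15 19 23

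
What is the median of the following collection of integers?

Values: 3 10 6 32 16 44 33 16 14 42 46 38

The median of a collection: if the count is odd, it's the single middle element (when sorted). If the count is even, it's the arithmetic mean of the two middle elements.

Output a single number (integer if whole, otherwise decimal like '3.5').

Answer: 24

Derivation:
Step 1: insert 3 -> lo=[3] (size 1, max 3) hi=[] (size 0) -> median=3
Step 2: insert 10 -> lo=[3] (size 1, max 3) hi=[10] (size 1, min 10) -> median=6.5
Step 3: insert 6 -> lo=[3, 6] (size 2, max 6) hi=[10] (size 1, min 10) -> median=6
Step 4: insert 32 -> lo=[3, 6] (size 2, max 6) hi=[10, 32] (size 2, min 10) -> median=8
Step 5: insert 16 -> lo=[3, 6, 10] (size 3, max 10) hi=[16, 32] (size 2, min 16) -> median=10
Step 6: insert 44 -> lo=[3, 6, 10] (size 3, max 10) hi=[16, 32, 44] (size 3, min 16) -> median=13
Step 7: insert 33 -> lo=[3, 6, 10, 16] (size 4, max 16) hi=[32, 33, 44] (size 3, min 32) -> median=16
Step 8: insert 16 -> lo=[3, 6, 10, 16] (size 4, max 16) hi=[16, 32, 33, 44] (size 4, min 16) -> median=16
Step 9: insert 14 -> lo=[3, 6, 10, 14, 16] (size 5, max 16) hi=[16, 32, 33, 44] (size 4, min 16) -> median=16
Step 10: insert 42 -> lo=[3, 6, 10, 14, 16] (size 5, max 16) hi=[16, 32, 33, 42, 44] (size 5, min 16) -> median=16
Step 11: insert 46 -> lo=[3, 6, 10, 14, 16, 16] (size 6, max 16) hi=[32, 33, 42, 44, 46] (size 5, min 32) -> median=16
Step 12: insert 38 -> lo=[3, 6, 10, 14, 16, 16] (size 6, max 16) hi=[32, 33, 38, 42, 44, 46] (size 6, min 32) -> median=24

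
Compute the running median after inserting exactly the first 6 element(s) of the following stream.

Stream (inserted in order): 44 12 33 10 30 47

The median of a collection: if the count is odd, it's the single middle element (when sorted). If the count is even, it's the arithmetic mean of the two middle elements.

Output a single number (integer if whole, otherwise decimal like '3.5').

Answer: 31.5

Derivation:
Step 1: insert 44 -> lo=[44] (size 1, max 44) hi=[] (size 0) -> median=44
Step 2: insert 12 -> lo=[12] (size 1, max 12) hi=[44] (size 1, min 44) -> median=28
Step 3: insert 33 -> lo=[12, 33] (size 2, max 33) hi=[44] (size 1, min 44) -> median=33
Step 4: insert 10 -> lo=[10, 12] (size 2, max 12) hi=[33, 44] (size 2, min 33) -> median=22.5
Step 5: insert 30 -> lo=[10, 12, 30] (size 3, max 30) hi=[33, 44] (size 2, min 33) -> median=30
Step 6: insert 47 -> lo=[10, 12, 30] (size 3, max 30) hi=[33, 44, 47] (size 3, min 33) -> median=31.5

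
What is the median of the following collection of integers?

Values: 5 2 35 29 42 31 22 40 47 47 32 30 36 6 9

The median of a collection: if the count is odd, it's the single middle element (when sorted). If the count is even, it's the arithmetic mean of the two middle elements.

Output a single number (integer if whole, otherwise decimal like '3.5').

Step 1: insert 5 -> lo=[5] (size 1, max 5) hi=[] (size 0) -> median=5
Step 2: insert 2 -> lo=[2] (size 1, max 2) hi=[5] (size 1, min 5) -> median=3.5
Step 3: insert 35 -> lo=[2, 5] (size 2, max 5) hi=[35] (size 1, min 35) -> median=5
Step 4: insert 29 -> lo=[2, 5] (size 2, max 5) hi=[29, 35] (size 2, min 29) -> median=17
Step 5: insert 42 -> lo=[2, 5, 29] (size 3, max 29) hi=[35, 42] (size 2, min 35) -> median=29
Step 6: insert 31 -> lo=[2, 5, 29] (size 3, max 29) hi=[31, 35, 42] (size 3, min 31) -> median=30
Step 7: insert 22 -> lo=[2, 5, 22, 29] (size 4, max 29) hi=[31, 35, 42] (size 3, min 31) -> median=29
Step 8: insert 40 -> lo=[2, 5, 22, 29] (size 4, max 29) hi=[31, 35, 40, 42] (size 4, min 31) -> median=30
Step 9: insert 47 -> lo=[2, 5, 22, 29, 31] (size 5, max 31) hi=[35, 40, 42, 47] (size 4, min 35) -> median=31
Step 10: insert 47 -> lo=[2, 5, 22, 29, 31] (size 5, max 31) hi=[35, 40, 42, 47, 47] (size 5, min 35) -> median=33
Step 11: insert 32 -> lo=[2, 5, 22, 29, 31, 32] (size 6, max 32) hi=[35, 40, 42, 47, 47] (size 5, min 35) -> median=32
Step 12: insert 30 -> lo=[2, 5, 22, 29, 30, 31] (size 6, max 31) hi=[32, 35, 40, 42, 47, 47] (size 6, min 32) -> median=31.5
Step 13: insert 36 -> lo=[2, 5, 22, 29, 30, 31, 32] (size 7, max 32) hi=[35, 36, 40, 42, 47, 47] (size 6, min 35) -> median=32
Step 14: insert 6 -> lo=[2, 5, 6, 22, 29, 30, 31] (size 7, max 31) hi=[32, 35, 36, 40, 42, 47, 47] (size 7, min 32) -> median=31.5
Step 15: insert 9 -> lo=[2, 5, 6, 9, 22, 29, 30, 31] (size 8, max 31) hi=[32, 35, 36, 40, 42, 47, 47] (size 7, min 32) -> median=31

Answer: 31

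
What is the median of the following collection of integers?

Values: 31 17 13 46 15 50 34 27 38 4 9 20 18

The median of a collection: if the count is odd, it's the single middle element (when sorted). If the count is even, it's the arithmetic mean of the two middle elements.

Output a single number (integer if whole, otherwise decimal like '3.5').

Answer: 20

Derivation:
Step 1: insert 31 -> lo=[31] (size 1, max 31) hi=[] (size 0) -> median=31
Step 2: insert 17 -> lo=[17] (size 1, max 17) hi=[31] (size 1, min 31) -> median=24
Step 3: insert 13 -> lo=[13, 17] (size 2, max 17) hi=[31] (size 1, min 31) -> median=17
Step 4: insert 46 -> lo=[13, 17] (size 2, max 17) hi=[31, 46] (size 2, min 31) -> median=24
Step 5: insert 15 -> lo=[13, 15, 17] (size 3, max 17) hi=[31, 46] (size 2, min 31) -> median=17
Step 6: insert 50 -> lo=[13, 15, 17] (size 3, max 17) hi=[31, 46, 50] (size 3, min 31) -> median=24
Step 7: insert 34 -> lo=[13, 15, 17, 31] (size 4, max 31) hi=[34, 46, 50] (size 3, min 34) -> median=31
Step 8: insert 27 -> lo=[13, 15, 17, 27] (size 4, max 27) hi=[31, 34, 46, 50] (size 4, min 31) -> median=29
Step 9: insert 38 -> lo=[13, 15, 17, 27, 31] (size 5, max 31) hi=[34, 38, 46, 50] (size 4, min 34) -> median=31
Step 10: insert 4 -> lo=[4, 13, 15, 17, 27] (size 5, max 27) hi=[31, 34, 38, 46, 50] (size 5, min 31) -> median=29
Step 11: insert 9 -> lo=[4, 9, 13, 15, 17, 27] (size 6, max 27) hi=[31, 34, 38, 46, 50] (size 5, min 31) -> median=27
Step 12: insert 20 -> lo=[4, 9, 13, 15, 17, 20] (size 6, max 20) hi=[27, 31, 34, 38, 46, 50] (size 6, min 27) -> median=23.5
Step 13: insert 18 -> lo=[4, 9, 13, 15, 17, 18, 20] (size 7, max 20) hi=[27, 31, 34, 38, 46, 50] (size 6, min 27) -> median=20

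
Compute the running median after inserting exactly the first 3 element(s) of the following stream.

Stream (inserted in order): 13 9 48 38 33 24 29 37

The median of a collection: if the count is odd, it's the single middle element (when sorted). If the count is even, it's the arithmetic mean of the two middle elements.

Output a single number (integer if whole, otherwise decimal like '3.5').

Step 1: insert 13 -> lo=[13] (size 1, max 13) hi=[] (size 0) -> median=13
Step 2: insert 9 -> lo=[9] (size 1, max 9) hi=[13] (size 1, min 13) -> median=11
Step 3: insert 48 -> lo=[9, 13] (size 2, max 13) hi=[48] (size 1, min 48) -> median=13

Answer: 13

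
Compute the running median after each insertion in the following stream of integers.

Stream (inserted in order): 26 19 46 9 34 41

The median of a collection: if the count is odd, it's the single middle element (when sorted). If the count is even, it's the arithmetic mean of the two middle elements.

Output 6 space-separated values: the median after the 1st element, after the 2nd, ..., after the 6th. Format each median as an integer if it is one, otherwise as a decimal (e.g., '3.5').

Step 1: insert 26 -> lo=[26] (size 1, max 26) hi=[] (size 0) -> median=26
Step 2: insert 19 -> lo=[19] (size 1, max 19) hi=[26] (size 1, min 26) -> median=22.5
Step 3: insert 46 -> lo=[19, 26] (size 2, max 26) hi=[46] (size 1, min 46) -> median=26
Step 4: insert 9 -> lo=[9, 19] (size 2, max 19) hi=[26, 46] (size 2, min 26) -> median=22.5
Step 5: insert 34 -> lo=[9, 19, 26] (size 3, max 26) hi=[34, 46] (size 2, min 34) -> median=26
Step 6: insert 41 -> lo=[9, 19, 26] (size 3, max 26) hi=[34, 41, 46] (size 3, min 34) -> median=30

Answer: 26 22.5 26 22.5 26 30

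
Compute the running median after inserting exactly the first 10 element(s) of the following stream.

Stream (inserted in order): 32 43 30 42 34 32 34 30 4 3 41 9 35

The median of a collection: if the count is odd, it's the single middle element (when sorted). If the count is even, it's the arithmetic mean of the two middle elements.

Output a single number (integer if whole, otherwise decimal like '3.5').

Answer: 32

Derivation:
Step 1: insert 32 -> lo=[32] (size 1, max 32) hi=[] (size 0) -> median=32
Step 2: insert 43 -> lo=[32] (size 1, max 32) hi=[43] (size 1, min 43) -> median=37.5
Step 3: insert 30 -> lo=[30, 32] (size 2, max 32) hi=[43] (size 1, min 43) -> median=32
Step 4: insert 42 -> lo=[30, 32] (size 2, max 32) hi=[42, 43] (size 2, min 42) -> median=37
Step 5: insert 34 -> lo=[30, 32, 34] (size 3, max 34) hi=[42, 43] (size 2, min 42) -> median=34
Step 6: insert 32 -> lo=[30, 32, 32] (size 3, max 32) hi=[34, 42, 43] (size 3, min 34) -> median=33
Step 7: insert 34 -> lo=[30, 32, 32, 34] (size 4, max 34) hi=[34, 42, 43] (size 3, min 34) -> median=34
Step 8: insert 30 -> lo=[30, 30, 32, 32] (size 4, max 32) hi=[34, 34, 42, 43] (size 4, min 34) -> median=33
Step 9: insert 4 -> lo=[4, 30, 30, 32, 32] (size 5, max 32) hi=[34, 34, 42, 43] (size 4, min 34) -> median=32
Step 10: insert 3 -> lo=[3, 4, 30, 30, 32] (size 5, max 32) hi=[32, 34, 34, 42, 43] (size 5, min 32) -> median=32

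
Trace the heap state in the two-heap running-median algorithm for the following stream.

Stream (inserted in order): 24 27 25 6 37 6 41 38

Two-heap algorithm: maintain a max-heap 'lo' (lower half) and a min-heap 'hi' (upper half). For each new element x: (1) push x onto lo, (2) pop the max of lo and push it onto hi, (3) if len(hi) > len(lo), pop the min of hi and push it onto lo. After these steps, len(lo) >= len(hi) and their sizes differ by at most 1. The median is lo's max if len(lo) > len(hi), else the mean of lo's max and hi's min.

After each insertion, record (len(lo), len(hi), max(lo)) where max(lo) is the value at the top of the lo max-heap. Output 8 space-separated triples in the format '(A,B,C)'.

Answer: (1,0,24) (1,1,24) (2,1,25) (2,2,24) (3,2,25) (3,3,24) (4,3,25) (4,4,25)

Derivation:
Step 1: insert 24 -> lo=[24] hi=[] -> (len(lo)=1, len(hi)=0, max(lo)=24)
Step 2: insert 27 -> lo=[24] hi=[27] -> (len(lo)=1, len(hi)=1, max(lo)=24)
Step 3: insert 25 -> lo=[24, 25] hi=[27] -> (len(lo)=2, len(hi)=1, max(lo)=25)
Step 4: insert 6 -> lo=[6, 24] hi=[25, 27] -> (len(lo)=2, len(hi)=2, max(lo)=24)
Step 5: insert 37 -> lo=[6, 24, 25] hi=[27, 37] -> (len(lo)=3, len(hi)=2, max(lo)=25)
Step 6: insert 6 -> lo=[6, 6, 24] hi=[25, 27, 37] -> (len(lo)=3, len(hi)=3, max(lo)=24)
Step 7: insert 41 -> lo=[6, 6, 24, 25] hi=[27, 37, 41] -> (len(lo)=4, len(hi)=3, max(lo)=25)
Step 8: insert 38 -> lo=[6, 6, 24, 25] hi=[27, 37, 38, 41] -> (len(lo)=4, len(hi)=4, max(lo)=25)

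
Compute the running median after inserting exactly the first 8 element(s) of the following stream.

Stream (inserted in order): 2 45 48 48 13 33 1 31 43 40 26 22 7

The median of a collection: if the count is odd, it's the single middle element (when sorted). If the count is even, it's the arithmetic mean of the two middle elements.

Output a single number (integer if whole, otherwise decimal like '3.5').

Step 1: insert 2 -> lo=[2] (size 1, max 2) hi=[] (size 0) -> median=2
Step 2: insert 45 -> lo=[2] (size 1, max 2) hi=[45] (size 1, min 45) -> median=23.5
Step 3: insert 48 -> lo=[2, 45] (size 2, max 45) hi=[48] (size 1, min 48) -> median=45
Step 4: insert 48 -> lo=[2, 45] (size 2, max 45) hi=[48, 48] (size 2, min 48) -> median=46.5
Step 5: insert 13 -> lo=[2, 13, 45] (size 3, max 45) hi=[48, 48] (size 2, min 48) -> median=45
Step 6: insert 33 -> lo=[2, 13, 33] (size 3, max 33) hi=[45, 48, 48] (size 3, min 45) -> median=39
Step 7: insert 1 -> lo=[1, 2, 13, 33] (size 4, max 33) hi=[45, 48, 48] (size 3, min 45) -> median=33
Step 8: insert 31 -> lo=[1, 2, 13, 31] (size 4, max 31) hi=[33, 45, 48, 48] (size 4, min 33) -> median=32

Answer: 32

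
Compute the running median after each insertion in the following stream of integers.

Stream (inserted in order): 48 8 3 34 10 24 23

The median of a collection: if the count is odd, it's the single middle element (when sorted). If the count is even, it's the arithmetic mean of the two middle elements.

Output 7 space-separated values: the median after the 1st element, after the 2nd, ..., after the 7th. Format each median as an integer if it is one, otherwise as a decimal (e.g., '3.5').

Step 1: insert 48 -> lo=[48] (size 1, max 48) hi=[] (size 0) -> median=48
Step 2: insert 8 -> lo=[8] (size 1, max 8) hi=[48] (size 1, min 48) -> median=28
Step 3: insert 3 -> lo=[3, 8] (size 2, max 8) hi=[48] (size 1, min 48) -> median=8
Step 4: insert 34 -> lo=[3, 8] (size 2, max 8) hi=[34, 48] (size 2, min 34) -> median=21
Step 5: insert 10 -> lo=[3, 8, 10] (size 3, max 10) hi=[34, 48] (size 2, min 34) -> median=10
Step 6: insert 24 -> lo=[3, 8, 10] (size 3, max 10) hi=[24, 34, 48] (size 3, min 24) -> median=17
Step 7: insert 23 -> lo=[3, 8, 10, 23] (size 4, max 23) hi=[24, 34, 48] (size 3, min 24) -> median=23

Answer: 48 28 8 21 10 17 23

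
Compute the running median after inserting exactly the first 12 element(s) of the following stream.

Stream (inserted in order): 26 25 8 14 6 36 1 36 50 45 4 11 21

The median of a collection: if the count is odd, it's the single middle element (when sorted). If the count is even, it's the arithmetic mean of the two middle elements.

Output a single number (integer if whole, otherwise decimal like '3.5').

Answer: 19.5

Derivation:
Step 1: insert 26 -> lo=[26] (size 1, max 26) hi=[] (size 0) -> median=26
Step 2: insert 25 -> lo=[25] (size 1, max 25) hi=[26] (size 1, min 26) -> median=25.5
Step 3: insert 8 -> lo=[8, 25] (size 2, max 25) hi=[26] (size 1, min 26) -> median=25
Step 4: insert 14 -> lo=[8, 14] (size 2, max 14) hi=[25, 26] (size 2, min 25) -> median=19.5
Step 5: insert 6 -> lo=[6, 8, 14] (size 3, max 14) hi=[25, 26] (size 2, min 25) -> median=14
Step 6: insert 36 -> lo=[6, 8, 14] (size 3, max 14) hi=[25, 26, 36] (size 3, min 25) -> median=19.5
Step 7: insert 1 -> lo=[1, 6, 8, 14] (size 4, max 14) hi=[25, 26, 36] (size 3, min 25) -> median=14
Step 8: insert 36 -> lo=[1, 6, 8, 14] (size 4, max 14) hi=[25, 26, 36, 36] (size 4, min 25) -> median=19.5
Step 9: insert 50 -> lo=[1, 6, 8, 14, 25] (size 5, max 25) hi=[26, 36, 36, 50] (size 4, min 26) -> median=25
Step 10: insert 45 -> lo=[1, 6, 8, 14, 25] (size 5, max 25) hi=[26, 36, 36, 45, 50] (size 5, min 26) -> median=25.5
Step 11: insert 4 -> lo=[1, 4, 6, 8, 14, 25] (size 6, max 25) hi=[26, 36, 36, 45, 50] (size 5, min 26) -> median=25
Step 12: insert 11 -> lo=[1, 4, 6, 8, 11, 14] (size 6, max 14) hi=[25, 26, 36, 36, 45, 50] (size 6, min 25) -> median=19.5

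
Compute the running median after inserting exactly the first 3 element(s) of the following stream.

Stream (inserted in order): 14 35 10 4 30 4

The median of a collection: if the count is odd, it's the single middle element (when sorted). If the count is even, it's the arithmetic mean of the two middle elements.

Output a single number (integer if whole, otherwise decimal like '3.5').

Answer: 14

Derivation:
Step 1: insert 14 -> lo=[14] (size 1, max 14) hi=[] (size 0) -> median=14
Step 2: insert 35 -> lo=[14] (size 1, max 14) hi=[35] (size 1, min 35) -> median=24.5
Step 3: insert 10 -> lo=[10, 14] (size 2, max 14) hi=[35] (size 1, min 35) -> median=14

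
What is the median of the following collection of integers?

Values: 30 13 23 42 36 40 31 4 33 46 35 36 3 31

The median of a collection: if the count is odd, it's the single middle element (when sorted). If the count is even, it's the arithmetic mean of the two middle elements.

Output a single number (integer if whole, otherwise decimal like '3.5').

Step 1: insert 30 -> lo=[30] (size 1, max 30) hi=[] (size 0) -> median=30
Step 2: insert 13 -> lo=[13] (size 1, max 13) hi=[30] (size 1, min 30) -> median=21.5
Step 3: insert 23 -> lo=[13, 23] (size 2, max 23) hi=[30] (size 1, min 30) -> median=23
Step 4: insert 42 -> lo=[13, 23] (size 2, max 23) hi=[30, 42] (size 2, min 30) -> median=26.5
Step 5: insert 36 -> lo=[13, 23, 30] (size 3, max 30) hi=[36, 42] (size 2, min 36) -> median=30
Step 6: insert 40 -> lo=[13, 23, 30] (size 3, max 30) hi=[36, 40, 42] (size 3, min 36) -> median=33
Step 7: insert 31 -> lo=[13, 23, 30, 31] (size 4, max 31) hi=[36, 40, 42] (size 3, min 36) -> median=31
Step 8: insert 4 -> lo=[4, 13, 23, 30] (size 4, max 30) hi=[31, 36, 40, 42] (size 4, min 31) -> median=30.5
Step 9: insert 33 -> lo=[4, 13, 23, 30, 31] (size 5, max 31) hi=[33, 36, 40, 42] (size 4, min 33) -> median=31
Step 10: insert 46 -> lo=[4, 13, 23, 30, 31] (size 5, max 31) hi=[33, 36, 40, 42, 46] (size 5, min 33) -> median=32
Step 11: insert 35 -> lo=[4, 13, 23, 30, 31, 33] (size 6, max 33) hi=[35, 36, 40, 42, 46] (size 5, min 35) -> median=33
Step 12: insert 36 -> lo=[4, 13, 23, 30, 31, 33] (size 6, max 33) hi=[35, 36, 36, 40, 42, 46] (size 6, min 35) -> median=34
Step 13: insert 3 -> lo=[3, 4, 13, 23, 30, 31, 33] (size 7, max 33) hi=[35, 36, 36, 40, 42, 46] (size 6, min 35) -> median=33
Step 14: insert 31 -> lo=[3, 4, 13, 23, 30, 31, 31] (size 7, max 31) hi=[33, 35, 36, 36, 40, 42, 46] (size 7, min 33) -> median=32

Answer: 32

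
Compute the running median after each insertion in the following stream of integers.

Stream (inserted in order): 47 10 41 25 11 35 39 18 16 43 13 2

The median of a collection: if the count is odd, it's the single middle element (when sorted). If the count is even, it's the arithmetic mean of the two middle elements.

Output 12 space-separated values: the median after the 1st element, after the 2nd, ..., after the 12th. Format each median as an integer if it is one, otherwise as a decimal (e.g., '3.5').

Step 1: insert 47 -> lo=[47] (size 1, max 47) hi=[] (size 0) -> median=47
Step 2: insert 10 -> lo=[10] (size 1, max 10) hi=[47] (size 1, min 47) -> median=28.5
Step 3: insert 41 -> lo=[10, 41] (size 2, max 41) hi=[47] (size 1, min 47) -> median=41
Step 4: insert 25 -> lo=[10, 25] (size 2, max 25) hi=[41, 47] (size 2, min 41) -> median=33
Step 5: insert 11 -> lo=[10, 11, 25] (size 3, max 25) hi=[41, 47] (size 2, min 41) -> median=25
Step 6: insert 35 -> lo=[10, 11, 25] (size 3, max 25) hi=[35, 41, 47] (size 3, min 35) -> median=30
Step 7: insert 39 -> lo=[10, 11, 25, 35] (size 4, max 35) hi=[39, 41, 47] (size 3, min 39) -> median=35
Step 8: insert 18 -> lo=[10, 11, 18, 25] (size 4, max 25) hi=[35, 39, 41, 47] (size 4, min 35) -> median=30
Step 9: insert 16 -> lo=[10, 11, 16, 18, 25] (size 5, max 25) hi=[35, 39, 41, 47] (size 4, min 35) -> median=25
Step 10: insert 43 -> lo=[10, 11, 16, 18, 25] (size 5, max 25) hi=[35, 39, 41, 43, 47] (size 5, min 35) -> median=30
Step 11: insert 13 -> lo=[10, 11, 13, 16, 18, 25] (size 6, max 25) hi=[35, 39, 41, 43, 47] (size 5, min 35) -> median=25
Step 12: insert 2 -> lo=[2, 10, 11, 13, 16, 18] (size 6, max 18) hi=[25, 35, 39, 41, 43, 47] (size 6, min 25) -> median=21.5

Answer: 47 28.5 41 33 25 30 35 30 25 30 25 21.5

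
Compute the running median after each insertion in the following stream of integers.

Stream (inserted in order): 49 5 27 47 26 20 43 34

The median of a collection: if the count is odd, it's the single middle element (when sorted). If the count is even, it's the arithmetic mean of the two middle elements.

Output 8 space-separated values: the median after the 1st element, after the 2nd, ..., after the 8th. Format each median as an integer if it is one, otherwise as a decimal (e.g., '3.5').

Answer: 49 27 27 37 27 26.5 27 30.5

Derivation:
Step 1: insert 49 -> lo=[49] (size 1, max 49) hi=[] (size 0) -> median=49
Step 2: insert 5 -> lo=[5] (size 1, max 5) hi=[49] (size 1, min 49) -> median=27
Step 3: insert 27 -> lo=[5, 27] (size 2, max 27) hi=[49] (size 1, min 49) -> median=27
Step 4: insert 47 -> lo=[5, 27] (size 2, max 27) hi=[47, 49] (size 2, min 47) -> median=37
Step 5: insert 26 -> lo=[5, 26, 27] (size 3, max 27) hi=[47, 49] (size 2, min 47) -> median=27
Step 6: insert 20 -> lo=[5, 20, 26] (size 3, max 26) hi=[27, 47, 49] (size 3, min 27) -> median=26.5
Step 7: insert 43 -> lo=[5, 20, 26, 27] (size 4, max 27) hi=[43, 47, 49] (size 3, min 43) -> median=27
Step 8: insert 34 -> lo=[5, 20, 26, 27] (size 4, max 27) hi=[34, 43, 47, 49] (size 4, min 34) -> median=30.5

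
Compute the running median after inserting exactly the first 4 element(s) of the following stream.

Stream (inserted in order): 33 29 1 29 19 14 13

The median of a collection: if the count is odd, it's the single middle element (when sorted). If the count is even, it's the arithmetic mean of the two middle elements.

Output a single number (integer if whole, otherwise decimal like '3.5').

Answer: 29

Derivation:
Step 1: insert 33 -> lo=[33] (size 1, max 33) hi=[] (size 0) -> median=33
Step 2: insert 29 -> lo=[29] (size 1, max 29) hi=[33] (size 1, min 33) -> median=31
Step 3: insert 1 -> lo=[1, 29] (size 2, max 29) hi=[33] (size 1, min 33) -> median=29
Step 4: insert 29 -> lo=[1, 29] (size 2, max 29) hi=[29, 33] (size 2, min 29) -> median=29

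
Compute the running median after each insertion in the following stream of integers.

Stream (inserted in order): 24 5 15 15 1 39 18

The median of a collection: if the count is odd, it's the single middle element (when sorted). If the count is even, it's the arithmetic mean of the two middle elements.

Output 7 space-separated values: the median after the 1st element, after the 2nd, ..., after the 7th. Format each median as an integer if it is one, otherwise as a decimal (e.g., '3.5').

Answer: 24 14.5 15 15 15 15 15

Derivation:
Step 1: insert 24 -> lo=[24] (size 1, max 24) hi=[] (size 0) -> median=24
Step 2: insert 5 -> lo=[5] (size 1, max 5) hi=[24] (size 1, min 24) -> median=14.5
Step 3: insert 15 -> lo=[5, 15] (size 2, max 15) hi=[24] (size 1, min 24) -> median=15
Step 4: insert 15 -> lo=[5, 15] (size 2, max 15) hi=[15, 24] (size 2, min 15) -> median=15
Step 5: insert 1 -> lo=[1, 5, 15] (size 3, max 15) hi=[15, 24] (size 2, min 15) -> median=15
Step 6: insert 39 -> lo=[1, 5, 15] (size 3, max 15) hi=[15, 24, 39] (size 3, min 15) -> median=15
Step 7: insert 18 -> lo=[1, 5, 15, 15] (size 4, max 15) hi=[18, 24, 39] (size 3, min 18) -> median=15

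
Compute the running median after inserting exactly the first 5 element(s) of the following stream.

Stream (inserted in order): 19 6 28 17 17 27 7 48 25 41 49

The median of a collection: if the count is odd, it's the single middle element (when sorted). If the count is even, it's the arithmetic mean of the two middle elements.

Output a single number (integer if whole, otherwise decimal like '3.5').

Step 1: insert 19 -> lo=[19] (size 1, max 19) hi=[] (size 0) -> median=19
Step 2: insert 6 -> lo=[6] (size 1, max 6) hi=[19] (size 1, min 19) -> median=12.5
Step 3: insert 28 -> lo=[6, 19] (size 2, max 19) hi=[28] (size 1, min 28) -> median=19
Step 4: insert 17 -> lo=[6, 17] (size 2, max 17) hi=[19, 28] (size 2, min 19) -> median=18
Step 5: insert 17 -> lo=[6, 17, 17] (size 3, max 17) hi=[19, 28] (size 2, min 19) -> median=17

Answer: 17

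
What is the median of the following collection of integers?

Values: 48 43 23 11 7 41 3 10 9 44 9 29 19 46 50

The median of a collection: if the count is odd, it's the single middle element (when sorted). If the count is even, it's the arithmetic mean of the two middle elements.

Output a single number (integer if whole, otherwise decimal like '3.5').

Answer: 23

Derivation:
Step 1: insert 48 -> lo=[48] (size 1, max 48) hi=[] (size 0) -> median=48
Step 2: insert 43 -> lo=[43] (size 1, max 43) hi=[48] (size 1, min 48) -> median=45.5
Step 3: insert 23 -> lo=[23, 43] (size 2, max 43) hi=[48] (size 1, min 48) -> median=43
Step 4: insert 11 -> lo=[11, 23] (size 2, max 23) hi=[43, 48] (size 2, min 43) -> median=33
Step 5: insert 7 -> lo=[7, 11, 23] (size 3, max 23) hi=[43, 48] (size 2, min 43) -> median=23
Step 6: insert 41 -> lo=[7, 11, 23] (size 3, max 23) hi=[41, 43, 48] (size 3, min 41) -> median=32
Step 7: insert 3 -> lo=[3, 7, 11, 23] (size 4, max 23) hi=[41, 43, 48] (size 3, min 41) -> median=23
Step 8: insert 10 -> lo=[3, 7, 10, 11] (size 4, max 11) hi=[23, 41, 43, 48] (size 4, min 23) -> median=17
Step 9: insert 9 -> lo=[3, 7, 9, 10, 11] (size 5, max 11) hi=[23, 41, 43, 48] (size 4, min 23) -> median=11
Step 10: insert 44 -> lo=[3, 7, 9, 10, 11] (size 5, max 11) hi=[23, 41, 43, 44, 48] (size 5, min 23) -> median=17
Step 11: insert 9 -> lo=[3, 7, 9, 9, 10, 11] (size 6, max 11) hi=[23, 41, 43, 44, 48] (size 5, min 23) -> median=11
Step 12: insert 29 -> lo=[3, 7, 9, 9, 10, 11] (size 6, max 11) hi=[23, 29, 41, 43, 44, 48] (size 6, min 23) -> median=17
Step 13: insert 19 -> lo=[3, 7, 9, 9, 10, 11, 19] (size 7, max 19) hi=[23, 29, 41, 43, 44, 48] (size 6, min 23) -> median=19
Step 14: insert 46 -> lo=[3, 7, 9, 9, 10, 11, 19] (size 7, max 19) hi=[23, 29, 41, 43, 44, 46, 48] (size 7, min 23) -> median=21
Step 15: insert 50 -> lo=[3, 7, 9, 9, 10, 11, 19, 23] (size 8, max 23) hi=[29, 41, 43, 44, 46, 48, 50] (size 7, min 29) -> median=23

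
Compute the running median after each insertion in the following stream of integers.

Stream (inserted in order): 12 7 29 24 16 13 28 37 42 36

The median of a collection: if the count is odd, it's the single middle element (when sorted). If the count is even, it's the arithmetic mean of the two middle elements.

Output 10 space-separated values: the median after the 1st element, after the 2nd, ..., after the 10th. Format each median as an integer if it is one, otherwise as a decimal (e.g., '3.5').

Answer: 12 9.5 12 18 16 14.5 16 20 24 26

Derivation:
Step 1: insert 12 -> lo=[12] (size 1, max 12) hi=[] (size 0) -> median=12
Step 2: insert 7 -> lo=[7] (size 1, max 7) hi=[12] (size 1, min 12) -> median=9.5
Step 3: insert 29 -> lo=[7, 12] (size 2, max 12) hi=[29] (size 1, min 29) -> median=12
Step 4: insert 24 -> lo=[7, 12] (size 2, max 12) hi=[24, 29] (size 2, min 24) -> median=18
Step 5: insert 16 -> lo=[7, 12, 16] (size 3, max 16) hi=[24, 29] (size 2, min 24) -> median=16
Step 6: insert 13 -> lo=[7, 12, 13] (size 3, max 13) hi=[16, 24, 29] (size 3, min 16) -> median=14.5
Step 7: insert 28 -> lo=[7, 12, 13, 16] (size 4, max 16) hi=[24, 28, 29] (size 3, min 24) -> median=16
Step 8: insert 37 -> lo=[7, 12, 13, 16] (size 4, max 16) hi=[24, 28, 29, 37] (size 4, min 24) -> median=20
Step 9: insert 42 -> lo=[7, 12, 13, 16, 24] (size 5, max 24) hi=[28, 29, 37, 42] (size 4, min 28) -> median=24
Step 10: insert 36 -> lo=[7, 12, 13, 16, 24] (size 5, max 24) hi=[28, 29, 36, 37, 42] (size 5, min 28) -> median=26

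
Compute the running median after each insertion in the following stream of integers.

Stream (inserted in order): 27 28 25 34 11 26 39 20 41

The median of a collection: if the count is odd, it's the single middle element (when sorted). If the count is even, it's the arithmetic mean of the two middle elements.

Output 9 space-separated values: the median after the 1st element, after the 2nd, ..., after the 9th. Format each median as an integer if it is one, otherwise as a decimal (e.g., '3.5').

Answer: 27 27.5 27 27.5 27 26.5 27 26.5 27

Derivation:
Step 1: insert 27 -> lo=[27] (size 1, max 27) hi=[] (size 0) -> median=27
Step 2: insert 28 -> lo=[27] (size 1, max 27) hi=[28] (size 1, min 28) -> median=27.5
Step 3: insert 25 -> lo=[25, 27] (size 2, max 27) hi=[28] (size 1, min 28) -> median=27
Step 4: insert 34 -> lo=[25, 27] (size 2, max 27) hi=[28, 34] (size 2, min 28) -> median=27.5
Step 5: insert 11 -> lo=[11, 25, 27] (size 3, max 27) hi=[28, 34] (size 2, min 28) -> median=27
Step 6: insert 26 -> lo=[11, 25, 26] (size 3, max 26) hi=[27, 28, 34] (size 3, min 27) -> median=26.5
Step 7: insert 39 -> lo=[11, 25, 26, 27] (size 4, max 27) hi=[28, 34, 39] (size 3, min 28) -> median=27
Step 8: insert 20 -> lo=[11, 20, 25, 26] (size 4, max 26) hi=[27, 28, 34, 39] (size 4, min 27) -> median=26.5
Step 9: insert 41 -> lo=[11, 20, 25, 26, 27] (size 5, max 27) hi=[28, 34, 39, 41] (size 4, min 28) -> median=27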